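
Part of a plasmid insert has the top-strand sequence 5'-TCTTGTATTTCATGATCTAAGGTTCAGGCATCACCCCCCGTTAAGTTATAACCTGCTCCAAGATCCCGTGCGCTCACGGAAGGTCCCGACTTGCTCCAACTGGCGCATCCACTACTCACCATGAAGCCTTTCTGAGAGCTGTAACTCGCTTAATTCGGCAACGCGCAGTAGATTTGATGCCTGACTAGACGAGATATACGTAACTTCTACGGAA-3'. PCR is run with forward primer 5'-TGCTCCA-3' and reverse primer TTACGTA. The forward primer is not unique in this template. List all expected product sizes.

The forward primer TGCTCCA matches the top strand at positions 54–60, 92–98.
The reverse primer's reverse complement is TACGTAA, matching at positions 197–203.
Each forward site pairs with the reverse site to give a product ending at position 203: sizes 150, 112 bp.

150 bp, 112 bp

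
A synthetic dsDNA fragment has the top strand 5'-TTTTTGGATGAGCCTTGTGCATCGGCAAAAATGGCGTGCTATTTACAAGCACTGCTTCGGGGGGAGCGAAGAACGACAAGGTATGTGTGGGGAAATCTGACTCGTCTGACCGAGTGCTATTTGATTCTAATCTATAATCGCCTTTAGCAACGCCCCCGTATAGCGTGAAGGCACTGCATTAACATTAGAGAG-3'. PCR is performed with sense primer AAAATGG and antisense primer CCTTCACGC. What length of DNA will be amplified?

144 bp

Scanning the template, AAAATGG occurs at positions 28–34; this primer anneals to the bottom strand there with its 3' end pointing downstream.
Taking the reverse complement of CCTTCACGC gives GCGTGAAGG, found at positions 163–171 on the template; the primer anneals here to the top strand with its 3' end pointing upstream.
Product length = (reverse-primer end) − (forward-primer start) + 1 = 171 − 28 + 1 = 144 bp.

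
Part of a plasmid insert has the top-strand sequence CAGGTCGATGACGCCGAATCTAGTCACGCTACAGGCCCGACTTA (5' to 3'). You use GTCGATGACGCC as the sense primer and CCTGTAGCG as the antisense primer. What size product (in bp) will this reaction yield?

32 bp

The forward primer matches the template at positions 4–15.
Taking the reverse complement of CCTGTAGCG gives CGCTACAGG, found at positions 27–35 on the template; the primer anneals here to the top strand with its 3' end pointing upstream.
The product runs from position 4 to position 35, so its length is 35 − 4 + 1 = 32 bp.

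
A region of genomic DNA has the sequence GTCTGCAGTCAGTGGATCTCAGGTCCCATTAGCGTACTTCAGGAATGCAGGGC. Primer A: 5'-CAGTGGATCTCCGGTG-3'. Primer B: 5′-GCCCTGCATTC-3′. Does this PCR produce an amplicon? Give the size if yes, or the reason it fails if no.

No product — primer A has no binding site in the template.

Primer A (CAGTGGATCTCCGGTG) does not match the top strand, and its reverse complement CACCGGAGATCCACTG does not match either.
With no annealing site for primer A, no amplification occurs.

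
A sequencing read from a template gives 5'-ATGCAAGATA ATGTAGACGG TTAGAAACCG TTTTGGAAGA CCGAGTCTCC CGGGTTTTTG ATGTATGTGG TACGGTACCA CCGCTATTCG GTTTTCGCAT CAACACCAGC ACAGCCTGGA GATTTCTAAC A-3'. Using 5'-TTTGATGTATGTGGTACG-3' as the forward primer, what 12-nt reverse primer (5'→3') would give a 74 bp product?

The forward primer binds at positions 57–74, so a 74 bp product ends at position 57 + 74 − 1 = 130.
The reverse primer anneals to the top strand over positions 119–130, i.e. to GAGATTTCTAAC.
Its sequence written 5'→3' is the reverse complement: GTTAGAAATCTC.

5'-GTTAGAAATCTC-3'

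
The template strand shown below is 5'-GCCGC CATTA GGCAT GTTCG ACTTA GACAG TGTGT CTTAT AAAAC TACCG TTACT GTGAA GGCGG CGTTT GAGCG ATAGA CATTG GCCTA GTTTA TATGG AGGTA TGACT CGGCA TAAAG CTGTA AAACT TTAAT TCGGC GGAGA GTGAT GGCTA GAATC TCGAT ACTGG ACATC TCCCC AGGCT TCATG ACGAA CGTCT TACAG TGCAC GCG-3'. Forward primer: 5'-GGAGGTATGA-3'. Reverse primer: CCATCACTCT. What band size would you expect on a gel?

54 bp

Scanning the template, GGAGGTATGA occurs at positions 99–108; this primer anneals to the bottom strand there with its 3' end pointing downstream.
Reverse complement of the reverse primer: AGAGTGATGG. This occurs on the top strand at positions 143–152.
Product length = (reverse-primer end) − (forward-primer start) + 1 = 152 − 99 + 1 = 54 bp.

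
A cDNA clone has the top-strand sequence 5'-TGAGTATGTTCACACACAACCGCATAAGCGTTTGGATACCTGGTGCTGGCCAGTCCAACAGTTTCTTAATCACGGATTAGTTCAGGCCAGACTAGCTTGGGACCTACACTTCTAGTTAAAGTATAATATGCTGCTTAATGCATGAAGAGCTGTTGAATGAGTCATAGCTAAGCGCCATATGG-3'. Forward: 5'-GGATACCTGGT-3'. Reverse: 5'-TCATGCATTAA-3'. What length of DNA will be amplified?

Scanning the template, GGATACCTGGT occurs at positions 34–44; this primer anneals to the bottom strand there with its 3' end pointing downstream.
Taking the reverse complement of TCATGCATTAA gives TTAATGCATGA, found at positions 135–145 on the template; the primer anneals here to the top strand with its 3' end pointing upstream.
The product runs from position 34 to position 145, so its length is 145 − 34 + 1 = 112 bp.

112 bp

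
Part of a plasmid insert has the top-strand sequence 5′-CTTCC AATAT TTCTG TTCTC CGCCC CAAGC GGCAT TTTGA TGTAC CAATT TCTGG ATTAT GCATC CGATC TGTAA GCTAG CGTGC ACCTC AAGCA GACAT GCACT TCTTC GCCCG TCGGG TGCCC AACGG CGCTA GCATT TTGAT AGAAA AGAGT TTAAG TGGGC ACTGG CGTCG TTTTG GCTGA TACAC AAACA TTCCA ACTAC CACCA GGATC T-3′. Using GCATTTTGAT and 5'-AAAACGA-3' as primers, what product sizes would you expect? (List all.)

148 bp, 44 bp

The forward primer GCATTTTGAT matches the top strand at positions 32–41, 136–145.
The reverse primer's reverse complement is TCGTTTT, matching at positions 173–179.
Each forward site pairs with the reverse site to give a product ending at position 179: sizes 148, 44 bp.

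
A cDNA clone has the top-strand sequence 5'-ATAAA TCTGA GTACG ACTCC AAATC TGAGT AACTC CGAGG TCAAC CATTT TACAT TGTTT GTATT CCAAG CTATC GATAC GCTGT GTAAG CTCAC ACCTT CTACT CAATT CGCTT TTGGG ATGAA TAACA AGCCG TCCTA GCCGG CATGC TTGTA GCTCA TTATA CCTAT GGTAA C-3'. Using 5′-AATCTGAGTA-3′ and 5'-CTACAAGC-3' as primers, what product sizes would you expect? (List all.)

The forward primer AATCTGAGTA matches the top strand at positions 4–13, 22–31.
The reverse primer's reverse complement is GCTTGTAG, matching at positions 149–156.
Each forward site pairs with the reverse site to give a product ending at position 156: sizes 153, 135 bp.

153 bp, 135 bp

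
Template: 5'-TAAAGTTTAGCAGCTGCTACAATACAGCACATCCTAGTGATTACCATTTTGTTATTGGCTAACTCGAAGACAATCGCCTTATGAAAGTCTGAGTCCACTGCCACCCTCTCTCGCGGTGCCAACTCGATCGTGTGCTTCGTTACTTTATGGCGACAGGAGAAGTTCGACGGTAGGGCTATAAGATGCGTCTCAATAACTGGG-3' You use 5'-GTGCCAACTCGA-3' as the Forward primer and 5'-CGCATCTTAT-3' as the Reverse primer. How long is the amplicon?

Forward primer GTGCCAACTCGA is found on the top strand at positions 116–127.
The reverse primer's reverse complement is ATAAGATGCG, which matches the template at positions 178–187.
Amplicon spans positions 116–187: 72 bp.

72 bp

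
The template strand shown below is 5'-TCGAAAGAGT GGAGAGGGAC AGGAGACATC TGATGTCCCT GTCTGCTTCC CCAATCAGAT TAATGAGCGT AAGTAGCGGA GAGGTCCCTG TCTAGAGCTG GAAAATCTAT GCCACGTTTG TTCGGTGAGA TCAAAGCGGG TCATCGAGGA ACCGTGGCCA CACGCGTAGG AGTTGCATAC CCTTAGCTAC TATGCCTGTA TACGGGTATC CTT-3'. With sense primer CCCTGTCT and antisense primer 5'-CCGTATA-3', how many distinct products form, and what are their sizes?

The forward primer CCCTGTCT matches the top strand at positions 37–44, 86–93.
The reverse primer's reverse complement is TATACGG, matching at positions 199–205.
Each forward site pairs with the reverse site to give a product ending at position 205: sizes 169, 120 bp.

Two products: 169 bp, 120 bp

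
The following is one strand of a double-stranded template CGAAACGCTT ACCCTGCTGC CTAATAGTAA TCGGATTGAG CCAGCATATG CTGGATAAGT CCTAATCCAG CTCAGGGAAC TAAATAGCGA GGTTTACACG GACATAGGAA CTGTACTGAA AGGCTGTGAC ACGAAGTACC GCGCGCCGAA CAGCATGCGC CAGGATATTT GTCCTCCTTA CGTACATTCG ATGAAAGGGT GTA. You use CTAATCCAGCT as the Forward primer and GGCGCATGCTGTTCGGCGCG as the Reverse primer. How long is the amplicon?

100 bp

Forward primer CTAATCCAGCT is found on the top strand at positions 62–72.
Taking the reverse complement of GGCGCATGCTGTTCGGCGCG gives CGCGCCGAACAGCATGCGCC, found at positions 142–161 on the template; the primer anneals here to the top strand with its 3' end pointing upstream.
The product runs from position 62 to position 161, so its length is 161 − 62 + 1 = 100 bp.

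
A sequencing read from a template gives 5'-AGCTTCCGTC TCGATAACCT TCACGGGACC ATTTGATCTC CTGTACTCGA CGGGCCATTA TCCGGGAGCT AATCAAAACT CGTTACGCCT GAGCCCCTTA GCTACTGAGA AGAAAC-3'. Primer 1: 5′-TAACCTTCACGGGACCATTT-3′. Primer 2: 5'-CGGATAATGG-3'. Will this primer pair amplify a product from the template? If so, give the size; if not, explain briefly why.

Primer 1 (TAACCTTCACGGGACCATTT) matches the top strand at positions 15–34; it acts as a forward primer.
Primer 2's reverse complement is CCATTATCCG, matching the top strand at positions 55–64; it acts as a reverse primer.
The 3' ends face each other across positions 15–64, giving a 50 bp product.

Yes — a 50 bp product.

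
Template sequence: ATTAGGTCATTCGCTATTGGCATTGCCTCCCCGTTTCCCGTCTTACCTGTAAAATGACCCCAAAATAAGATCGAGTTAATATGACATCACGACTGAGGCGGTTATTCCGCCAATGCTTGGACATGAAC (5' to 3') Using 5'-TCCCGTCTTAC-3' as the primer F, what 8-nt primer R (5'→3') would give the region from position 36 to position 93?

5'-GTCGTGAT-3'

The product's 3' end on the top strand is position 93.
The reverse primer anneals to the top strand over positions 86–93, i.e. to ATCACGAC.
Its sequence written 5'→3' is the reverse complement: GTCGTGAT.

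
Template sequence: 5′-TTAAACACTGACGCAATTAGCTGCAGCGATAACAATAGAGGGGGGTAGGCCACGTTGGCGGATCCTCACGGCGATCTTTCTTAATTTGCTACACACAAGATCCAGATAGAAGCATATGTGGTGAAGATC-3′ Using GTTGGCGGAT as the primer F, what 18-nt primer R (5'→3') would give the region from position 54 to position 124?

The product's 3' end on the top strand is position 124.
The reverse primer anneals to the top strand over positions 107–124, i.e. to TAGAAGCATATGTGGTGA.
Its sequence written 5'→3' is the reverse complement: TCACCACATATGCTTCTA.

5'-TCACCACATATGCTTCTA-3'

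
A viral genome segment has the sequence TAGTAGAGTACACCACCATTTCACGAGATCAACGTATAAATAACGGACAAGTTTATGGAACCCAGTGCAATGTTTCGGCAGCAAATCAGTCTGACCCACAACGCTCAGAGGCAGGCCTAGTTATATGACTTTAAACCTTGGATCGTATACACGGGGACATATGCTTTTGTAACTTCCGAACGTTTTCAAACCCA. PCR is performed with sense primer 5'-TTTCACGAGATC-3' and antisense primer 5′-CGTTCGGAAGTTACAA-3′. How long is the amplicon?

164 bp

Scanning the template, TTTCACGAGATC occurs at positions 19–30; this primer anneals to the bottom strand there with its 3' end pointing downstream.
Taking the reverse complement of CGTTCGGAAGTTACAA gives TTGTAACTTCCGAACG, found at positions 167–182 on the template; the primer anneals here to the top strand with its 3' end pointing upstream.
Amplicon spans positions 19–182: 164 bp.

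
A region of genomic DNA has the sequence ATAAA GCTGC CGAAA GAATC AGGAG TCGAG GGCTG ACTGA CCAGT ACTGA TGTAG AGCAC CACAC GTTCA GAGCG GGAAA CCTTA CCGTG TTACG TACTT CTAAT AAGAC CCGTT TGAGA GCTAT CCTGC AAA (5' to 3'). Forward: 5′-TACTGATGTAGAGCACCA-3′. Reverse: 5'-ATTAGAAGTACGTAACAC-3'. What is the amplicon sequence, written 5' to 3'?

5'-TACTGATGTAGAGCACCACACGTTCAGAGCGGGAAACCTTACCGTGTTACGTACTTCTAAT-3'

Forward primer TACTGATGTAGAGCACCA is found on the top strand at positions 45–62.
Reverse complement of the reverse primer: GTGTTACGTACTTCTAAT. This occurs on the top strand at positions 88–105.
The product is the template from position 45 through 105 (61 bp).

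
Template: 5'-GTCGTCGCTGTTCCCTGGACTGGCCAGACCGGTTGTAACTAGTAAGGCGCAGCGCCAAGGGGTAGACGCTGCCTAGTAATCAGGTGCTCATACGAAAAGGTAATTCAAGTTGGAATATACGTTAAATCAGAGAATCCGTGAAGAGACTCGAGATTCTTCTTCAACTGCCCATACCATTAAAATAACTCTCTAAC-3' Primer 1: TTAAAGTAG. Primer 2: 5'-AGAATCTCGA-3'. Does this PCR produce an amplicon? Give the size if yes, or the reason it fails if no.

Primer 1 (TTAAAGTAG) does not match the top strand, and its reverse complement CTACTTTAA does not match either.
With no annealing site for primer 1, no amplification occurs.

No product — primer 1 has no binding site in the template.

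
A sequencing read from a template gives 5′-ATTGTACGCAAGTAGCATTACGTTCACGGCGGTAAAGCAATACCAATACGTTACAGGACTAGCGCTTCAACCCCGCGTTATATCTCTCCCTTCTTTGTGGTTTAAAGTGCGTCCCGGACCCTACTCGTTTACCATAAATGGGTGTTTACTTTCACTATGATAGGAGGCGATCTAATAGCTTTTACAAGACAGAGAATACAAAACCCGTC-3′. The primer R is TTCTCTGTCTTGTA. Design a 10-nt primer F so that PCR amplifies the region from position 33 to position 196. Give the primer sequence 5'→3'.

5'-TAAAGCAATA-3'

The reverse primer's reverse complement TACAAGACAGAGAA matches the template at positions 183–196; the product starts at position 33.
The forward primer is identical to the top strand over positions 33–42: TAAAGCAATA.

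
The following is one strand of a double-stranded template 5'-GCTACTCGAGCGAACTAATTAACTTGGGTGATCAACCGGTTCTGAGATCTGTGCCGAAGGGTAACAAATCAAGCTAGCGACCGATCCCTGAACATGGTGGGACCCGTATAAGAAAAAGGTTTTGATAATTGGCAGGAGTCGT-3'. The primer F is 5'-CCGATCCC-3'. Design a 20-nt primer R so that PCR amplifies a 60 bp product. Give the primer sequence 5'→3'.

5'-GACTCCTGCCAATTATCAAA-3'

The forward primer binds at positions 81–88, so a 60 bp product ends at position 81 + 60 − 1 = 140.
The reverse primer anneals to the top strand over positions 121–140, i.e. to TTTGATAATTGGCAGGAGTC.
Its sequence written 5'→3' is the reverse complement: GACTCCTGCCAATTATCAAA.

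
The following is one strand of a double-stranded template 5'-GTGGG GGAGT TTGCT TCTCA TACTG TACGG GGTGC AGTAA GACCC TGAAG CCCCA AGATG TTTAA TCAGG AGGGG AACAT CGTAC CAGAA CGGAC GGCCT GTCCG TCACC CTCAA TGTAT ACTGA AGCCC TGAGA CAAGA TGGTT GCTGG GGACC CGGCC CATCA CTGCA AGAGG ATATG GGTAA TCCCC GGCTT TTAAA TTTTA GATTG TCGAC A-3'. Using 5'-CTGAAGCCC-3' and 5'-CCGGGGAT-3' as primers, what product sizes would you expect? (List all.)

The forward primer CTGAAGCCC matches the top strand at positions 45–53, 122–130.
The reverse primer's reverse complement is ATCCCCGG, matching at positions 185–192.
Each forward site pairs with the reverse site to give a product ending at position 192: sizes 148, 71 bp.

148 bp, 71 bp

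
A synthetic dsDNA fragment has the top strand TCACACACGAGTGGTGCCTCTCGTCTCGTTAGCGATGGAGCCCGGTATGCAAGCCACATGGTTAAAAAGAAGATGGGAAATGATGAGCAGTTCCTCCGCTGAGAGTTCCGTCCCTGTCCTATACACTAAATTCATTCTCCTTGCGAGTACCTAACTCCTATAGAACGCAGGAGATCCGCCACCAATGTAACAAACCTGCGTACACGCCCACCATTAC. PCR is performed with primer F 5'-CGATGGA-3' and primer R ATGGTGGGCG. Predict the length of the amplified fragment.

Forward primer CGATGGA is found on the top strand at positions 33–39.
Taking the reverse complement of ATGGTGGGCG gives CGCCCACCAT, found at positions 205–214 on the template; the primer anneals here to the top strand with its 3' end pointing upstream.
Product length = (reverse-primer end) − (forward-primer start) + 1 = 214 − 33 + 1 = 182 bp.

182 bp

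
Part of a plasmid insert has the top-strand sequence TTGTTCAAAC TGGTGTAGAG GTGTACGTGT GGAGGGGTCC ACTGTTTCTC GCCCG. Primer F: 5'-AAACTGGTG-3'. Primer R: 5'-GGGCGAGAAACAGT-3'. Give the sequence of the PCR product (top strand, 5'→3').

The forward primer matches the template at positions 7–15.
Taking the reverse complement of GGGCGAGAAACAGT gives ACTGTTTCTCGCCC, found at positions 41–54 on the template; the primer anneals here to the top strand with its 3' end pointing upstream.
The product is the template from position 7 through 54 (48 bp).

5'-AAACTGGTGTAGAGGTGTACGTGTGGAGGGGTCCACTGTTTCTCGCCC-3'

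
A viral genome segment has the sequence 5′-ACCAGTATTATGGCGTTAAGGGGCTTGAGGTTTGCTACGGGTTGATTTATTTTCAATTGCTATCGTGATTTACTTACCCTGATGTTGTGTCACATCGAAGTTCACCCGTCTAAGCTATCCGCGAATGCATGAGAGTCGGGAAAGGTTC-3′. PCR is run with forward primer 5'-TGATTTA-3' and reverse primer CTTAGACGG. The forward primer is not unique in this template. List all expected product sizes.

The forward primer TGATTTA matches the top strand at positions 43–49, 66–72.
The reverse primer's reverse complement is CCGTCTAAG, matching at positions 106–114.
Each forward site pairs with the reverse site to give a product ending at position 114: sizes 72, 49 bp.

72 bp, 49 bp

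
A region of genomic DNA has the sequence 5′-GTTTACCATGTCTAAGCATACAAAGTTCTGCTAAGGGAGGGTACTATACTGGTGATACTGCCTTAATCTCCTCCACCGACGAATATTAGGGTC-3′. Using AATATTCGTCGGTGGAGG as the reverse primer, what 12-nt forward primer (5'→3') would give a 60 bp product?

5'-CTGCTAAGGGAG-3'

The reverse primer's reverse complement CCTCCACCGACGAATATT matches the template at positions 70–87, so the product ends at position 87.
A 60 bp product then starts at position 87 − 60 + 1 = 28.
The forward primer is identical to the top strand there: CTGCTAAGGGAG.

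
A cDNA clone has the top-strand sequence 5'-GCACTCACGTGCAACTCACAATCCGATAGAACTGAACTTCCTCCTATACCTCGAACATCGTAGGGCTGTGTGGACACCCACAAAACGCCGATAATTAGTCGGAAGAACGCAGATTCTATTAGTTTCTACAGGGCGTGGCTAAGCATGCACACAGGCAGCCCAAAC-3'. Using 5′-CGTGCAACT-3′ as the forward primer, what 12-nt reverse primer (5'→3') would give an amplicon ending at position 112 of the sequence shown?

5'-CTGCGTTCTTCC-3'

The forward primer binds at positions 8–16; the product's 3' end on the top strand is position 112.
The reverse primer anneals to the top strand over positions 101–112, i.e. to GGAAGAACGCAG.
Its sequence written 5'→3' is the reverse complement: CTGCGTTCTTCC.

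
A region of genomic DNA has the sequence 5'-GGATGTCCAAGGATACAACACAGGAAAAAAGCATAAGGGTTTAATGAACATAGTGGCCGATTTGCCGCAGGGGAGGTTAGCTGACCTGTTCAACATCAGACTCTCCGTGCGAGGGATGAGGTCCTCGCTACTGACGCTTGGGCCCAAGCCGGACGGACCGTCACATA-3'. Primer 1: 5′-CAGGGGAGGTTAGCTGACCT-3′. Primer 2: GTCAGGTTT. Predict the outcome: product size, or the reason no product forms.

Primer 2 (GTCAGGTTT) does not match the top strand, and its reverse complement AAACCTGAC does not match either.
With no annealing site for primer 2, no amplification occurs.

No product — primer 2 has no binding site in the template.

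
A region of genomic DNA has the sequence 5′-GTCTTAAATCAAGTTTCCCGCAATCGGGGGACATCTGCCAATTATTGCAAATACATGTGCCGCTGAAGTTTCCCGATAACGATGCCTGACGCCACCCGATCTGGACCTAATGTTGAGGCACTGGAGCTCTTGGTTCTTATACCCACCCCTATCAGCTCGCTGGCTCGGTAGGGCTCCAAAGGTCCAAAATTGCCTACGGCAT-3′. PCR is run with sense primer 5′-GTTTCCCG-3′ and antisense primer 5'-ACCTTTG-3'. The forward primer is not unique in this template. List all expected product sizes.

171 bp, 116 bp

The forward primer GTTTCCCG matches the top strand at positions 13–20, 68–75.
The reverse primer's reverse complement is CAAAGGT, matching at positions 177–183.
Each forward site pairs with the reverse site to give a product ending at position 183: sizes 171, 116 bp.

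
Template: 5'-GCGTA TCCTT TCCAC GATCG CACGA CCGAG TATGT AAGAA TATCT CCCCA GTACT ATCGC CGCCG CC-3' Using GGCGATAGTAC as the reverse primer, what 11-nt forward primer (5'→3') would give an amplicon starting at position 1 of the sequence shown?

The reverse primer's reverse complement GTACTATCGCC matches the template at positions 51–61; the product starts at position 1.
The forward primer is identical to the top strand over positions 1–11: GCGTATCCTTT.

5'-GCGTATCCTTT-3'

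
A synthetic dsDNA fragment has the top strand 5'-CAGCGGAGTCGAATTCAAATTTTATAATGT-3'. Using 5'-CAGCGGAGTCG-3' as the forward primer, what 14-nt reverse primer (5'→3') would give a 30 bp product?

5'-ACATTATAAAATTT-3'

The forward primer binds at positions 1–11, so a 30 bp product ends at position 1 + 30 − 1 = 30.
The reverse primer anneals to the top strand over positions 17–30, i.e. to AAATTTTATAATGT.
Its sequence written 5'→3' is the reverse complement: ACATTATAAAATTT.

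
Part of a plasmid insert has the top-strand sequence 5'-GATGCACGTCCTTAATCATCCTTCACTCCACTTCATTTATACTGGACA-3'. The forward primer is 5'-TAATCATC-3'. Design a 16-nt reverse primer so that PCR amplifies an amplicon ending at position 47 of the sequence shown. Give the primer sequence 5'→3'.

5'-GTCCAGTATAAATGAA-3'

The forward primer binds at positions 13–20; the product's 3' end on the top strand is position 47.
The reverse primer anneals to the top strand over positions 32–47, i.e. to TTCATTTATACTGGAC.
Its sequence written 5'→3' is the reverse complement: GTCCAGTATAAATGAA.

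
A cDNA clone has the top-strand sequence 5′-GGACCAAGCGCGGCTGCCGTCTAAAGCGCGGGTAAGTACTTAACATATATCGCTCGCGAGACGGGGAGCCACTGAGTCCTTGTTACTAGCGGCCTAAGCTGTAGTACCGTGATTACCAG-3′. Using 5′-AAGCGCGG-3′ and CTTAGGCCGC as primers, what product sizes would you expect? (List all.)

93 bp, 75 bp

The forward primer AAGCGCGG matches the top strand at positions 6–13, 24–31.
The reverse primer's reverse complement is GCGGCCTAAG, matching at positions 89–98.
Each forward site pairs with the reverse site to give a product ending at position 98: sizes 93, 75 bp.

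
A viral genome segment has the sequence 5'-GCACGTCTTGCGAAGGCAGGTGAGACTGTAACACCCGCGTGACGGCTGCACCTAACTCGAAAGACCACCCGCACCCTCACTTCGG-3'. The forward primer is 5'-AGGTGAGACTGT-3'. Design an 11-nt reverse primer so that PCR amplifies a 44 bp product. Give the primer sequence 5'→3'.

5'-TTCGAGTTAGG-3'

The forward primer binds at positions 18–29, so a 44 bp product ends at position 18 + 44 − 1 = 61.
The reverse primer anneals to the top strand over positions 51–61, i.e. to CCTAACTCGAA.
Its sequence written 5'→3' is the reverse complement: TTCGAGTTAGG.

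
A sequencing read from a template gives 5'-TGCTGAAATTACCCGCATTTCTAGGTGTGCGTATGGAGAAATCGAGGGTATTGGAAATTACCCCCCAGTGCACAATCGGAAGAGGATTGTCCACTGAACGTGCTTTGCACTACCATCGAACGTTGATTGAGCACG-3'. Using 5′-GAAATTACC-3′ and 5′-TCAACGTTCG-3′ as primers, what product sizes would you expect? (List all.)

122 bp, 73 bp

The forward primer GAAATTACC matches the top strand at positions 5–13, 54–62.
The reverse primer's reverse complement is CGAACGTTGA, matching at positions 117–126.
Each forward site pairs with the reverse site to give a product ending at position 126: sizes 122, 73 bp.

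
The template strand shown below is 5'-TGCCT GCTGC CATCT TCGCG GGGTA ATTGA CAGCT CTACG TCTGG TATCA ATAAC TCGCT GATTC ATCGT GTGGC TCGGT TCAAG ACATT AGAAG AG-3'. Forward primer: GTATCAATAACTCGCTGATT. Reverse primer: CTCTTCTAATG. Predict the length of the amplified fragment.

53 bp

The forward primer matches the template at positions 45–64.
The reverse primer's reverse complement is CATTAGAAGAG, which matches the template at positions 87–97.
The product runs from position 45 to position 97, so its length is 97 − 45 + 1 = 53 bp.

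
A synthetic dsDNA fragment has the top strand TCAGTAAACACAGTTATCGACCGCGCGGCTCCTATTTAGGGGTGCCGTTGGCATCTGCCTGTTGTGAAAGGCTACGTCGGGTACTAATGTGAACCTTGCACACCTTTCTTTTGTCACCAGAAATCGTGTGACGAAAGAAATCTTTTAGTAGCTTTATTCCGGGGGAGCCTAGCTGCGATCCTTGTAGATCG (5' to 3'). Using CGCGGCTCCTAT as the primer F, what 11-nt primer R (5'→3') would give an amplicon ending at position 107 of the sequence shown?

The forward primer binds at positions 24–35; the product's 3' end on the top strand is position 107.
The reverse primer anneals to the top strand over positions 97–107, i.e. to TGCACACCTTT.
Its sequence written 5'→3' is the reverse complement: AAAGGTGTGCA.

5'-AAAGGTGTGCA-3'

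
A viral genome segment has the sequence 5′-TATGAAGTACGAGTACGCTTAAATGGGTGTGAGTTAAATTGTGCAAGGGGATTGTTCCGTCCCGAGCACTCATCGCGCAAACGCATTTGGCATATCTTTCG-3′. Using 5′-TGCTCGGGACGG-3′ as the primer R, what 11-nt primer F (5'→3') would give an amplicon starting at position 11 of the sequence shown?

The reverse primer's reverse complement CCGTCCCGAGCA matches the template at positions 57–68; the product starts at position 11.
The forward primer is identical to the top strand over positions 11–21: GAGTACGCTTA.

5'-GAGTACGCTTA-3'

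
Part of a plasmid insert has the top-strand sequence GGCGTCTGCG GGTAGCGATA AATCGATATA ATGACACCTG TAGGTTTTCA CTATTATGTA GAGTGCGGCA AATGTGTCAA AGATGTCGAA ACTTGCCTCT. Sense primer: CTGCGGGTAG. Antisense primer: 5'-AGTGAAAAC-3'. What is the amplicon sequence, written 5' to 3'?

5'-CTGCGGGTAGCGATAAATCGATATAATGACACCTGTAGGTTTTCACT-3'

Scanning the template, CTGCGGGTAG occurs at positions 6–15; this primer anneals to the bottom strand there with its 3' end pointing downstream.
Reverse complement of the reverse primer: GTTTTCACT. This occurs on the top strand at positions 44–52.
The product is the template from position 6 through 52 (47 bp).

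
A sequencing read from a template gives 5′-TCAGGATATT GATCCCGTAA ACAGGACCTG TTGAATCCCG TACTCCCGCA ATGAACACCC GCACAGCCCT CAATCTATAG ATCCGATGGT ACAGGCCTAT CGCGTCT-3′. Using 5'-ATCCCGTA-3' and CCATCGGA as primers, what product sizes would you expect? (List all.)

78 bp, 55 bp

The forward primer ATCCCGTA matches the top strand at positions 12–19, 35–42.
The reverse primer's reverse complement is TCCGATGG, matching at positions 82–89.
Each forward site pairs with the reverse site to give a product ending at position 89: sizes 78, 55 bp.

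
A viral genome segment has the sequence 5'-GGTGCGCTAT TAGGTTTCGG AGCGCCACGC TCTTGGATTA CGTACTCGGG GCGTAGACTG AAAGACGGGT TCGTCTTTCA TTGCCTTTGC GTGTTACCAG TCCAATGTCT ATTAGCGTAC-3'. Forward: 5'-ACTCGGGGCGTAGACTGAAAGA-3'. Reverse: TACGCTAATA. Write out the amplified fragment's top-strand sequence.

Scanning the template, ACTCGGGGCGTAGACTGAAAGA occurs at positions 44–65; this primer anneals to the bottom strand there with its 3' end pointing downstream.
Taking the reverse complement of TACGCTAATA gives TATTAGCGTA, found at positions 110–119 on the template; the primer anneals here to the top strand with its 3' end pointing upstream.
The product is the template from position 44 through 119 (76 bp).

5'-ACTCGGGGCGTAGACTGAAAGACGGGTTCGTCTTTCATTGCCTTTGCGTGTTACCAGTCCAATGTCTATTAGCGTA-3'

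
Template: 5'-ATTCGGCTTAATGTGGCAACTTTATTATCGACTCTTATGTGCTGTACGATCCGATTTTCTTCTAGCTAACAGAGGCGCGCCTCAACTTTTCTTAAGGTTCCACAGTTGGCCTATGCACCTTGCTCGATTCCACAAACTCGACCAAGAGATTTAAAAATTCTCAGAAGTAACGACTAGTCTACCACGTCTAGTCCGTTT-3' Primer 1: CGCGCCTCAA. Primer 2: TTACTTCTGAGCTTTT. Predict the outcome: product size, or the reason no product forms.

Primer 2 (TTACTTCTGAGCTTTT) does not match the top strand, and its reverse complement AAAAGCTCAGAAGTAA does not match either.
With no annealing site for primer 2, no amplification occurs.

No product — primer 2 has no binding site in the template.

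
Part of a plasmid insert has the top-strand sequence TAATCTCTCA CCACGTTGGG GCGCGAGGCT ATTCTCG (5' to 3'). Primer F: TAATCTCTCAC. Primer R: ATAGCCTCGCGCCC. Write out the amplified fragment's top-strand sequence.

Forward primer TAATCTCTCAC is found on the top strand at positions 1–11.
Taking the reverse complement of ATAGCCTCGCGCCC gives GGGCGCGAGGCTAT, found at positions 19–32 on the template; the primer anneals here to the top strand with its 3' end pointing upstream.
The product is the template from position 1 through 32 (32 bp).

5'-TAATCTCTCACCACGTTGGGGCGCGAGGCTAT-3'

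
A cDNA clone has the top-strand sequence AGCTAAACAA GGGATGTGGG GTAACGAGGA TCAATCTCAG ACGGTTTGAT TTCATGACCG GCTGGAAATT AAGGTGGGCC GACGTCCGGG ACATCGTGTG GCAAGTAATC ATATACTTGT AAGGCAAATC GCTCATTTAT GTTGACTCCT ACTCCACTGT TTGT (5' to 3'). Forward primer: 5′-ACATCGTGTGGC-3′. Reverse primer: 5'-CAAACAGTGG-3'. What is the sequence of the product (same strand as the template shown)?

5'-ACATCGTGTGGCAAGTAATCATATACTTGTAAGGCAAATCGCTCATTTATGTTGACTCCTACTCCACTGTTTG-3'

Scanning the template, ACATCGTGTGGC occurs at positions 91–102; this primer anneals to the bottom strand there with its 3' end pointing downstream.
Reverse complement of the reverse primer: CCACTGTTTG. This occurs on the top strand at positions 154–163.
The product is the template from position 91 through 163 (73 bp).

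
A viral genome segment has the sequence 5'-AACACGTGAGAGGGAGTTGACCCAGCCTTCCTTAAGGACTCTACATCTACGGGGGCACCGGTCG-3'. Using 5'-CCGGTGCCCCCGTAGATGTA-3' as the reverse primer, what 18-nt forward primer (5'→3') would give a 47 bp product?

5'-AGTTGACCCAGCCTTCCT-3'

The reverse primer's reverse complement TACATCTACGGGGGCACCGG matches the template at positions 42–61, so the product ends at position 61.
A 47 bp product then starts at position 61 − 47 + 1 = 15.
The forward primer is identical to the top strand there: AGTTGACCCAGCCTTCCT.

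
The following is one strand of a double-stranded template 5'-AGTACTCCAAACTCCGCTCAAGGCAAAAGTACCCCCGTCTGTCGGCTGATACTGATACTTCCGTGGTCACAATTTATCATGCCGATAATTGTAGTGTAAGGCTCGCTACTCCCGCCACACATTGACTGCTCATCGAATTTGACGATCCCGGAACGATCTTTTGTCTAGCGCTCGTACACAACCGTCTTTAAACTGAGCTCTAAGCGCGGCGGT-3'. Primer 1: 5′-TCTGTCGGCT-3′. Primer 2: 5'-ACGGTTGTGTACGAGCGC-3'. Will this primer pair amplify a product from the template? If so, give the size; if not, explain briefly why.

Yes — a 148 bp product.

Primer 1 (TCTGTCGGCT) matches the top strand at positions 38–47; it acts as a forward primer.
Primer 2's reverse complement is GCGCTCGTACACAACCGT, matching the top strand at positions 168–185; it acts as a reverse primer.
The 3' ends face each other across positions 38–185, giving a 148 bp product.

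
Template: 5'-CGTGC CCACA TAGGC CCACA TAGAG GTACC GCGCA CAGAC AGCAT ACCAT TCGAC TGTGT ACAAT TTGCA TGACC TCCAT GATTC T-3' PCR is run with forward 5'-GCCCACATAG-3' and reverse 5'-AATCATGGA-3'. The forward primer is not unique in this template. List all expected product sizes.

81 bp, 71 bp

The forward primer GCCCACATAG matches the top strand at positions 4–13, 14–23.
The reverse primer's reverse complement is TCCATGATT, matching at positions 76–84.
Each forward site pairs with the reverse site to give a product ending at position 84: sizes 81, 71 bp.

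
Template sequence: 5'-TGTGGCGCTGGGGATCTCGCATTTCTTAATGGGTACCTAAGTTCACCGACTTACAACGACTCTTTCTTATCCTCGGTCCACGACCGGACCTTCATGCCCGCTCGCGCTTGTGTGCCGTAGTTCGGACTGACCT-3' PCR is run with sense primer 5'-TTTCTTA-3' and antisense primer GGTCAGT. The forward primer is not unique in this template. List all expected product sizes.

111 bp, 70 bp

The forward primer TTTCTTA matches the top strand at positions 22–28, 63–69.
The reverse primer's reverse complement is ACTGACC, matching at positions 126–132.
Each forward site pairs with the reverse site to give a product ending at position 132: sizes 111, 70 bp.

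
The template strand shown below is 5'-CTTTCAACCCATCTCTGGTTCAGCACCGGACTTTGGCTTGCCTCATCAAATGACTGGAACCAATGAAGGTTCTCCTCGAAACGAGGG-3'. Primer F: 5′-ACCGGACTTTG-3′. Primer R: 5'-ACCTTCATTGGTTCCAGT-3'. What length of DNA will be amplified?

46 bp

Forward primer ACCGGACTTTG is found on the top strand at positions 25–35.
The reverse primer's reverse complement is ACTGGAACCAATGAAGGT, which matches the template at positions 53–70.
Amplicon spans positions 25–70: 46 bp.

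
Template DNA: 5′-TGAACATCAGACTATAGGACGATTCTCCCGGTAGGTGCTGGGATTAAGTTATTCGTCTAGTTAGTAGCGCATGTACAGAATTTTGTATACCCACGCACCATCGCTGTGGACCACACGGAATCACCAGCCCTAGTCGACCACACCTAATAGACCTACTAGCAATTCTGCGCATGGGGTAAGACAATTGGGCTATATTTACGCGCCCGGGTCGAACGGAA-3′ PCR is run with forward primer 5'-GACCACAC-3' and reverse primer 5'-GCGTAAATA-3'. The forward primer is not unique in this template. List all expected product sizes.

The forward primer GACCACAC matches the top strand at positions 109–116, 136–143.
The reverse primer's reverse complement is TATTTACGC, matching at positions 193–201.
Each forward site pairs with the reverse site to give a product ending at position 201: sizes 93, 66 bp.

93 bp, 66 bp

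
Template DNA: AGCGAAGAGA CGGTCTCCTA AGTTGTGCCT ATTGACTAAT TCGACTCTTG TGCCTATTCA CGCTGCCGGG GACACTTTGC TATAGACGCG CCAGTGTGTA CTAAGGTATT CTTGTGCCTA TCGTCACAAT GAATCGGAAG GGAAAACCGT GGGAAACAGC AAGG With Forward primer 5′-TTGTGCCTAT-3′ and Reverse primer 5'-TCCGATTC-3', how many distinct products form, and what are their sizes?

Three products: 116 bp, 91 bp, 27 bp

The forward primer TTGTGCCTAT matches the top strand at positions 23–32, 48–57, 112–121.
The reverse primer's reverse complement is GAATCGGA, matching at positions 131–138.
Each forward site pairs with the reverse site to give a product ending at position 138: sizes 116, 91, 27 bp.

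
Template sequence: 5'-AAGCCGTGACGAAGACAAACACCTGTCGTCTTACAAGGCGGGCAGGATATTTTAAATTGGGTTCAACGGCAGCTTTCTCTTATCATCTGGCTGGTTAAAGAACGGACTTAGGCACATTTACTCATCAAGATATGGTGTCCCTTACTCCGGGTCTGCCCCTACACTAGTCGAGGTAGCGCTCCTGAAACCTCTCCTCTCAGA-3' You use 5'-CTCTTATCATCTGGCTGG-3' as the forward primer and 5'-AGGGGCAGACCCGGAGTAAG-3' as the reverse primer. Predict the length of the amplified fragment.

84 bp

Scanning the template, CTCTTATCATCTGGCTGG occurs at positions 77–94; this primer anneals to the bottom strand there with its 3' end pointing downstream.
The reverse primer's reverse complement is CTTACTCCGGGTCTGCCCCT, which matches the template at positions 141–160.
Amplicon spans positions 77–160: 84 bp.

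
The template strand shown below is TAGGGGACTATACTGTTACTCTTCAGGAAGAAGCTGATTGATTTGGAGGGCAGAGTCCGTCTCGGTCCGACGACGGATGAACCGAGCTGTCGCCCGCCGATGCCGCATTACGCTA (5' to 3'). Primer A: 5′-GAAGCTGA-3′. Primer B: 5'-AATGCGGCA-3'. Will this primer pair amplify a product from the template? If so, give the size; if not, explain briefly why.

Yes — an 80 bp product.

Primer A (GAAGCTGA) matches the top strand at positions 30–37; it acts as a forward primer.
Primer B's reverse complement is TGCCGCATT, matching the top strand at positions 101–109; it acts as a reverse primer.
The 3' ends face each other across positions 30–109, giving an 80 bp product.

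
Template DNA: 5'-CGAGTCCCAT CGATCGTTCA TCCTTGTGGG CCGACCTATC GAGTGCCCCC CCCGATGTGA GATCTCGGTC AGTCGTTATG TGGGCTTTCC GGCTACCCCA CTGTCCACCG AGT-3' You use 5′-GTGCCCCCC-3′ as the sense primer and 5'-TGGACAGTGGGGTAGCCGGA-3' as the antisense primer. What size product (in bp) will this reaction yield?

Forward primer GTGCCCCCC is found on the top strand at positions 43–51.
Reverse complement of the reverse primer: TCCGGCTACCCCACTGTCCA. This occurs on the top strand at positions 88–107.
The product runs from position 43 to position 107, so its length is 107 − 43 + 1 = 65 bp.

65 bp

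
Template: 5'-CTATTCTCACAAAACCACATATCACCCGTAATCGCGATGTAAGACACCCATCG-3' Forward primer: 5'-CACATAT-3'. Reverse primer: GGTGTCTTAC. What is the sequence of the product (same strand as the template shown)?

The forward primer matches the template at positions 16–22.
Reverse complement of the reverse primer: GTAAGACACC. This occurs on the top strand at positions 39–48.
The product is the template from position 16 through 48 (33 bp).

5'-CACATATCACCCGTAATCGCGATGTAAGACACC-3'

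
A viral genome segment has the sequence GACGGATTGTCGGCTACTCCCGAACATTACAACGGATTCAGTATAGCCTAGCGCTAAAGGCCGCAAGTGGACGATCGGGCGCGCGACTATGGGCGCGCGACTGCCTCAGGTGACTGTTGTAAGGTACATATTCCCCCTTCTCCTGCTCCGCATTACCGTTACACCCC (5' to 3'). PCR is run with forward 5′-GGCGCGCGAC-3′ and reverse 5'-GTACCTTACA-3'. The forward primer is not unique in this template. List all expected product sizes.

50 bp, 36 bp

The forward primer GGCGCGCGAC matches the top strand at positions 78–87, 92–101.
The reverse primer's reverse complement is TGTAAGGTAC, matching at positions 118–127.
Each forward site pairs with the reverse site to give a product ending at position 127: sizes 50, 36 bp.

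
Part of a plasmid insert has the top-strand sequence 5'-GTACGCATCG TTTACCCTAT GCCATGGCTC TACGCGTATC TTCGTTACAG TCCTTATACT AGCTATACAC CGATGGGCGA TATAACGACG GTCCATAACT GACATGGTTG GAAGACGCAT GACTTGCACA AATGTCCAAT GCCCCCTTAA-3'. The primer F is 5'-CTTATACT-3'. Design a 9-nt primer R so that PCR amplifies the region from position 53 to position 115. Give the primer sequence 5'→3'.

5'-TCTTCCAAC-3'

The product's 3' end on the top strand is position 115.
The reverse primer anneals to the top strand over positions 107–115, i.e. to GTTGGAAGA.
Its sequence written 5'→3' is the reverse complement: TCTTCCAAC.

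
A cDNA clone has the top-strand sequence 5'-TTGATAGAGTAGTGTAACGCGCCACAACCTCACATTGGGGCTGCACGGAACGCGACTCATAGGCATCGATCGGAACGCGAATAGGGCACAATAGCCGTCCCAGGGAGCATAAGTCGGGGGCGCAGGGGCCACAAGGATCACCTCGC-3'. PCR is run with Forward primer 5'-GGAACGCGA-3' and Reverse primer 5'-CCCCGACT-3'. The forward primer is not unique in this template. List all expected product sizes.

73 bp, 48 bp

The forward primer GGAACGCGA matches the top strand at positions 47–55, 72–80.
The reverse primer's reverse complement is AGTCGGGG, matching at positions 112–119.
Each forward site pairs with the reverse site to give a product ending at position 119: sizes 73, 48 bp.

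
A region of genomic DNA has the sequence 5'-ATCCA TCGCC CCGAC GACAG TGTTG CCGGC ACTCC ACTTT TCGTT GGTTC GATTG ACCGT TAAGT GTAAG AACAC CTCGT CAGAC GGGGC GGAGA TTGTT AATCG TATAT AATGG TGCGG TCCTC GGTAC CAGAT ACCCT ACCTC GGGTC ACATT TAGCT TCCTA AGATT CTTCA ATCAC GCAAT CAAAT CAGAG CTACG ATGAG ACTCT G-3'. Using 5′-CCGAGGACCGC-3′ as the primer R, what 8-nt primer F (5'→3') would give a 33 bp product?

5'-ATTGTTAA-3'

The reverse primer's reverse complement GCGGTCCTCGG matches the template at positions 117–127, so the product ends at position 127.
A 33 bp product then starts at position 127 − 33 + 1 = 95.
The forward primer is identical to the top strand there: ATTGTTAA.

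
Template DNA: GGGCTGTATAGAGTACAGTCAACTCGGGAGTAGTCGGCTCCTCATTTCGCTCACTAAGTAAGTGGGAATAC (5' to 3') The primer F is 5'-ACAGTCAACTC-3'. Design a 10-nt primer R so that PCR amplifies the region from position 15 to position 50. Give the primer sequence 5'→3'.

5'-GCGAAATGAG-3'

The product's 3' end on the top strand is position 50.
The reverse primer anneals to the top strand over positions 41–50, i.e. to CTCATTTCGC.
Its sequence written 5'→3' is the reverse complement: GCGAAATGAG.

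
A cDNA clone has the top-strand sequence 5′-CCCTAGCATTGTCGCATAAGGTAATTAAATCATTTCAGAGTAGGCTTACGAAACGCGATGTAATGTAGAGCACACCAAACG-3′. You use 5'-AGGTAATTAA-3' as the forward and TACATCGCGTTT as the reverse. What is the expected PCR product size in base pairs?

44 bp

Scanning the template, AGGTAATTAA occurs at positions 19–28; this primer anneals to the bottom strand there with its 3' end pointing downstream.
Taking the reverse complement of TACATCGCGTTT gives AAACGCGATGTA, found at positions 51–62 on the template; the primer anneals here to the top strand with its 3' end pointing upstream.
Amplicon spans positions 19–62: 44 bp.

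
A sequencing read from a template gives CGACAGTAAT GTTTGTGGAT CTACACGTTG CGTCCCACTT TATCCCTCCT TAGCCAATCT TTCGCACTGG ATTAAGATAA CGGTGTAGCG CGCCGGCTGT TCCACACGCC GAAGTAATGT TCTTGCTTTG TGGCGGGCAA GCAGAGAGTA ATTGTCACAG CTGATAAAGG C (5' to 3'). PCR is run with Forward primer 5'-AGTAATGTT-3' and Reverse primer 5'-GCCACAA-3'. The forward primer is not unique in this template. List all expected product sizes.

The forward primer AGTAATGTT matches the top strand at positions 5–13, 113–121.
The reverse primer's reverse complement is TTGTGGC, matching at positions 128–134.
Each forward site pairs with the reverse site to give a product ending at position 134: sizes 130, 22 bp.

130 bp, 22 bp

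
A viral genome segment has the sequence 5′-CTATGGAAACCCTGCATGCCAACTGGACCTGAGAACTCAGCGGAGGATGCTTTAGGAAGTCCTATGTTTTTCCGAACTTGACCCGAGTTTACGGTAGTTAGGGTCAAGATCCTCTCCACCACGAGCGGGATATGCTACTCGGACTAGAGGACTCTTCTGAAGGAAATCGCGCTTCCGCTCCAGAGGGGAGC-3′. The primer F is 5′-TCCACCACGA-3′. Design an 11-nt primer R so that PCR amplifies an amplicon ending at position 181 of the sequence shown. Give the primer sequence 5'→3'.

5'-GGAGCGGAAGC-3'

The forward primer binds at positions 115–124; the product's 3' end on the top strand is position 181.
The reverse primer anneals to the top strand over positions 171–181, i.e. to GCTTCCGCTCC.
Its sequence written 5'→3' is the reverse complement: GGAGCGGAAGC.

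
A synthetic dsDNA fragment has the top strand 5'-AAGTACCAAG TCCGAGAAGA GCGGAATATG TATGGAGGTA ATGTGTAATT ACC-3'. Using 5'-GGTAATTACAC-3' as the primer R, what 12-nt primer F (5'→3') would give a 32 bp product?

The reverse primer's reverse complement GTGTAATTACC matches the template at positions 43–53, so the product ends at position 53.
A 32 bp product then starts at position 53 − 32 + 1 = 22.
The forward primer is identical to the top strand there: CGGAATATGTAT.

5'-CGGAATATGTAT-3'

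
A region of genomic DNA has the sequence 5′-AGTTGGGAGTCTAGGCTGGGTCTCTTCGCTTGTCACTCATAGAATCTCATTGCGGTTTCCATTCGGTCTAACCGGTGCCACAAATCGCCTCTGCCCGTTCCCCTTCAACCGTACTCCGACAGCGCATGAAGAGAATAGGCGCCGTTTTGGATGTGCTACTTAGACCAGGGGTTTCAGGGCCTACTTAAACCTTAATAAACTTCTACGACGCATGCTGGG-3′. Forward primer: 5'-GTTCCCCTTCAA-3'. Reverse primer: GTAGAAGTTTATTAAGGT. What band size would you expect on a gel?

Forward primer GTTCCCCTTCAA is found on the top strand at positions 97–108.
Reverse complement of the reverse primer: ACCTTAATAAACTTCTAC. This occurs on the top strand at positions 189–206.
Amplicon spans positions 97–206: 110 bp.

110 bp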